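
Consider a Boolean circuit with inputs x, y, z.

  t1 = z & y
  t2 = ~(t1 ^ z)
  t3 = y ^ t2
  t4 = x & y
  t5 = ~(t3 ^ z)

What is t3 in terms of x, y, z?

y ^ (~((z & y) ^ z))

t1 = z & y
t2 = ~(t1 ^ z) = ~((z & y) ^ z)
t3 = y ^ t2 = y ^ (~((z & y) ^ z))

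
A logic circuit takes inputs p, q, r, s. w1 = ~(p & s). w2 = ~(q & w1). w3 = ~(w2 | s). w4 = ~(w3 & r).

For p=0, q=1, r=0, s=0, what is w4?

1

w1 = ~(0 & 0) = 1
w2 = ~(1 & 1) = 0
w3 = ~(0 | 0) = 1
w4 = ~(1 & 0) = 1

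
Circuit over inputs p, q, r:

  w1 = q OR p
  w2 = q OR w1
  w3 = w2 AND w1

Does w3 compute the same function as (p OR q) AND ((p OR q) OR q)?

Yes

w1 = q OR p
w2 = q OR w1 = q OR (q OR p)
w3 = w2 AND w1 = (q OR (q OR p)) AND (q OR p)
At p=0, q=0, r=0: circuit gives 0, formula gives 0.
At p=0, q=1, r=0: circuit gives 1, formula gives 1.
Agrees on all 8 inputs.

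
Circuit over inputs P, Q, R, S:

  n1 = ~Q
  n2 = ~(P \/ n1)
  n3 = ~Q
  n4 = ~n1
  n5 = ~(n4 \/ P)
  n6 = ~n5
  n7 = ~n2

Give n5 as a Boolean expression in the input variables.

n1 = ~Q
n4 = ~n1 = ~~Q
n5 = ~(n4 \/ P) = ~(~~Q \/ P)

~(~~Q \/ P)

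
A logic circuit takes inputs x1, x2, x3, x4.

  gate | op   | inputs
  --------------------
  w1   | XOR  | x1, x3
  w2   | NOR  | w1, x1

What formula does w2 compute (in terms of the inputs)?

(x1 XOR x3) NOR x1

w1 = x1 XOR x3
w2 = w1 NOR x1 = (x1 XOR x3) NOR x1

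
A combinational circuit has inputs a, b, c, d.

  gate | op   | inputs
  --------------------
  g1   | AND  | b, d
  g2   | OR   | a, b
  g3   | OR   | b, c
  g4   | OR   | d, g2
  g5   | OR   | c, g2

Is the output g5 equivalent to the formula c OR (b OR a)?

Yes

g2 = a OR b
g5 = c OR g2 = c OR (a OR b)
At a=0, b=0, c=0, d=0: circuit gives 0, formula gives 0.
At a=0, b=0, c=1, d=0: circuit gives 1, formula gives 1.
Agrees on all 16 inputs.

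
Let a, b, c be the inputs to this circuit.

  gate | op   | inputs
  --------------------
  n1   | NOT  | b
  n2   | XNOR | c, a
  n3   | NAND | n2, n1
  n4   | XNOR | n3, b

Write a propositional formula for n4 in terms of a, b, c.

((c XNOR a) NAND NOT b) XNOR b

n1 = NOT b
n2 = c XNOR a
n3 = n2 NAND n1 = (c XNOR a) NAND NOT b
n4 = n3 XNOR b = ((c XNOR a) NAND NOT b) XNOR b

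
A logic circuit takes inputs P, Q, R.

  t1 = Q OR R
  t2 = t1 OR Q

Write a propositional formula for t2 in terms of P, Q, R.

t1 = Q OR R
t2 = t1 OR Q = (Q OR R) OR Q

(Q OR R) OR Q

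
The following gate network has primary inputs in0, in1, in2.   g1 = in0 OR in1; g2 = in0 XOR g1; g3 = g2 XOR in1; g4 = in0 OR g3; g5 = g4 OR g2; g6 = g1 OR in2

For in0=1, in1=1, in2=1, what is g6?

g1 = 1 OR 1 = 1
g6 = 1 OR 1 = 1

1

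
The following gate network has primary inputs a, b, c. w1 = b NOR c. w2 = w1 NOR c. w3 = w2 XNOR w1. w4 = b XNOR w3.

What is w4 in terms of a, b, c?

w1 = b NOR c
w2 = w1 NOR c = (b NOR c) NOR c
w3 = w2 XNOR w1 = ((b NOR c) NOR c) XNOR (b NOR c)
w4 = b XNOR w3 = b XNOR (((b NOR c) NOR c) XNOR (b NOR c))

b XNOR (((b NOR c) NOR c) XNOR (b NOR c))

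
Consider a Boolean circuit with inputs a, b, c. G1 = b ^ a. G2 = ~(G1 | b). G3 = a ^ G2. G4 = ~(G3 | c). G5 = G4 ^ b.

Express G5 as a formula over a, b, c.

(~((a ^ (~((b ^ a) | b))) | c)) ^ b

G1 = b ^ a
G2 = ~(G1 | b) = ~((b ^ a) | b)
G3 = a ^ G2 = a ^ (~((b ^ a) | b))
G4 = ~(G3 | c) = ~((a ^ (~((b ^ a) | b))) | c)
G5 = G4 ^ b = (~((a ^ (~((b ^ a) | b))) | c)) ^ b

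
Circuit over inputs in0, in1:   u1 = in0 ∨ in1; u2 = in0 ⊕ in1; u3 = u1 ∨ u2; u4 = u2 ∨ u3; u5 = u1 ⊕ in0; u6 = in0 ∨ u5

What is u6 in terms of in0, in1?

u1 = in0 ∨ in1
u5 = u1 ⊕ in0 = (in0 ∨ in1) ⊕ in0
u6 = in0 ∨ u5 = in0 ∨ ((in0 ∨ in1) ⊕ in0)

in0 ∨ ((in0 ∨ in1) ⊕ in0)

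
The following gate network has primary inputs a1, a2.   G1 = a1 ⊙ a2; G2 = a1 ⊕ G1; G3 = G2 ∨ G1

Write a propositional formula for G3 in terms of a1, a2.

(a1 ⊕ (a1 ⊙ a2)) ∨ (a1 ⊙ a2)

G1 = a1 ⊙ a2
G2 = a1 ⊕ G1 = a1 ⊕ (a1 ⊙ a2)
G3 = G2 ∨ G1 = (a1 ⊕ (a1 ⊙ a2)) ∨ (a1 ⊙ a2)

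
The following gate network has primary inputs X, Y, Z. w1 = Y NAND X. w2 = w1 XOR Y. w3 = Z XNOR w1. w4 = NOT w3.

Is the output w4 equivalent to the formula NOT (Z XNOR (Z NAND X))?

w1 = Y NAND X
w3 = Z XNOR w1 = Z XNOR (Y NAND X)
w4 = NOT w3 = NOT (Z XNOR (Y NAND X))
At X=1, Y=0, Z=1: circuit gives 0, formula gives 1.

No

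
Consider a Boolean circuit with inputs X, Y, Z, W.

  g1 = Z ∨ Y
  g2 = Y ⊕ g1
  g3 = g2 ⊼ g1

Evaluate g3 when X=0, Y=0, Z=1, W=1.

0

g1 = 1 ∨ 0 = 1
g2 = 0 ⊕ 1 = 1
g3 = 1 ⊼ 1 = 0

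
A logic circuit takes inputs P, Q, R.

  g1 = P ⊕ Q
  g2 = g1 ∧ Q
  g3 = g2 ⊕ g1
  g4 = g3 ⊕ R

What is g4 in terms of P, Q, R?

g1 = P ⊕ Q
g2 = g1 ∧ Q = (P ⊕ Q) ∧ Q
g3 = g2 ⊕ g1 = ((P ⊕ Q) ∧ Q) ⊕ (P ⊕ Q)
g4 = g3 ⊕ R = (((P ⊕ Q) ∧ Q) ⊕ (P ⊕ Q)) ⊕ R

(((P ⊕ Q) ∧ Q) ⊕ (P ⊕ Q)) ⊕ R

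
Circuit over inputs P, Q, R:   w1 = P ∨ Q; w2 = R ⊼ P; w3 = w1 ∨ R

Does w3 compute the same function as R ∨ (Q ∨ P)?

w1 = P ∨ Q
w3 = w1 ∨ R = (P ∨ Q) ∨ R
At P=0, Q=0, R=0: circuit gives 0, formula gives 0.
At P=0, Q=0, R=1: circuit gives 1, formula gives 1.
Agrees on all 8 inputs.

Yes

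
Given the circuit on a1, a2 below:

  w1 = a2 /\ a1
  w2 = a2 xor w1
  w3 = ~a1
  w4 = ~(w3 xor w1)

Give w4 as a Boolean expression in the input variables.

w1 = a2 /\ a1
w3 = ~a1
w4 = ~(w3 xor w1) = ~(~a1 xor (a2 /\ a1))

~(~a1 xor (a2 /\ a1))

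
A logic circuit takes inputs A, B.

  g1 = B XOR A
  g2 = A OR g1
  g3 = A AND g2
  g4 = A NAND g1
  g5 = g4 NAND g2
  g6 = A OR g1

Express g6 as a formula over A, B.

g1 = B XOR A
g6 = A OR g1 = A OR (B XOR A)

A OR (B XOR A)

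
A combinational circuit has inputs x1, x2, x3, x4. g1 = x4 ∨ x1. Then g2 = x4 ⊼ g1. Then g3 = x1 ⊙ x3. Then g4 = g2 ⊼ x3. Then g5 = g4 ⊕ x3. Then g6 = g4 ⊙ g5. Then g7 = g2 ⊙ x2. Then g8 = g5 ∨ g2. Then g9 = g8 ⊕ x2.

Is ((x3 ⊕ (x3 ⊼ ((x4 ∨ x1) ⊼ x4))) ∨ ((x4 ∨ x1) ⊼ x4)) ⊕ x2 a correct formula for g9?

g1 = x4 ∨ x1
g2 = x4 ⊼ g1 = x4 ⊼ (x4 ∨ x1)
g4 = g2 ⊼ x3 = (x4 ⊼ (x4 ∨ x1)) ⊼ x3
g5 = g4 ⊕ x3 = ((x4 ⊼ (x4 ∨ x1)) ⊼ x3) ⊕ x3
g8 = g5 ∨ g2 = (((x4 ⊼ (x4 ∨ x1)) ⊼ x3) ⊕ x3) ∨ (x4 ⊼ (x4 ∨ x1))
g9 = g8 ⊕ x2 = ((((x4 ⊼ (x4 ∨ x1)) ⊼ x3) ⊕ x3) ∨ (x4 ⊼ (x4 ∨ x1))) ⊕ x2
At x1=0, x2=0, x3=1, x4=1: circuit gives 0, formula gives 0.
At x1=0, x2=0, x3=0, x4=0: circuit gives 1, formula gives 1.
Agrees on all 16 inputs.

Yes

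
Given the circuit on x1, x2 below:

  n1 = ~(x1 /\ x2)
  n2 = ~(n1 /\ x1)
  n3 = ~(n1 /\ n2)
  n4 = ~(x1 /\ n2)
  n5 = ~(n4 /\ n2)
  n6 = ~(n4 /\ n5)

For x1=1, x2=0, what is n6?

0

n1 = ~(1 /\ 0) = 1
n2 = ~(1 /\ 1) = 0
n4 = ~(1 /\ 0) = 1
n5 = ~(1 /\ 0) = 1
n6 = ~(1 /\ 1) = 0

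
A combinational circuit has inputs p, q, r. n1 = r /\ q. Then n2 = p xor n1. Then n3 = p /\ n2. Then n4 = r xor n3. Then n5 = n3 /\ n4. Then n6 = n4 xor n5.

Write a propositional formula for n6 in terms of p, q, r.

(r xor (p /\ (p xor (r /\ q)))) xor ((p /\ (p xor (r /\ q))) /\ (r xor (p /\ (p xor (r /\ q)))))

n1 = r /\ q
n2 = p xor n1 = p xor (r /\ q)
n3 = p /\ n2 = p /\ (p xor (r /\ q))
n4 = r xor n3 = r xor (p /\ (p xor (r /\ q)))
n5 = n3 /\ n4 = (p /\ (p xor (r /\ q))) /\ (r xor (p /\ (p xor (r /\ q))))
n6 = n4 xor n5 = (r xor (p /\ (p xor (r /\ q)))) xor ((p /\ (p xor (r /\ q))) /\ (r xor (p /\ (p xor (r /\ q)))))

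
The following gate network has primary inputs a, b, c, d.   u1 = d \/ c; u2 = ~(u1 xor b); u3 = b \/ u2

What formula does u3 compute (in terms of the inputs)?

u1 = d \/ c
u2 = ~(u1 xor b) = ~((d \/ c) xor b)
u3 = b \/ u2 = b \/ (~((d \/ c) xor b))

b \/ (~((d \/ c) xor b))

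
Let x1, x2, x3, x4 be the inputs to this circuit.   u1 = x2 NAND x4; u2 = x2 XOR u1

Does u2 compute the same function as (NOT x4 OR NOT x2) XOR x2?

Yes

u1 = x2 NAND x4
u2 = x2 XOR u1 = x2 XOR (x2 NAND x4)
At x1=0, x2=1, x3=0, x4=0: circuit gives 0, formula gives 0.
At x1=0, x2=0, x3=0, x4=0: circuit gives 1, formula gives 1.
Agrees on all 16 inputs.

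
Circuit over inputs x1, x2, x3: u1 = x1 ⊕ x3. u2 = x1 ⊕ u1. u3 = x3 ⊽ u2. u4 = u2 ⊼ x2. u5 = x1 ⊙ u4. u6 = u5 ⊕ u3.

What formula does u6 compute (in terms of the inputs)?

(x1 ⊙ ((x1 ⊕ (x1 ⊕ x3)) ⊼ x2)) ⊕ (x3 ⊽ (x1 ⊕ (x1 ⊕ x3)))

u1 = x1 ⊕ x3
u2 = x1 ⊕ u1 = x1 ⊕ (x1 ⊕ x3)
u3 = x3 ⊽ u2 = x3 ⊽ (x1 ⊕ (x1 ⊕ x3))
u4 = u2 ⊼ x2 = (x1 ⊕ (x1 ⊕ x3)) ⊼ x2
u5 = x1 ⊙ u4 = x1 ⊙ ((x1 ⊕ (x1 ⊕ x3)) ⊼ x2)
u6 = u5 ⊕ u3 = (x1 ⊙ ((x1 ⊕ (x1 ⊕ x3)) ⊼ x2)) ⊕ (x3 ⊽ (x1 ⊕ (x1 ⊕ x3)))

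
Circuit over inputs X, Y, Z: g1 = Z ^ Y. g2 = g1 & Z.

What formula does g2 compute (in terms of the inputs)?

g1 = Z ^ Y
g2 = g1 & Z = (Z ^ Y) & Z

(Z ^ Y) & Z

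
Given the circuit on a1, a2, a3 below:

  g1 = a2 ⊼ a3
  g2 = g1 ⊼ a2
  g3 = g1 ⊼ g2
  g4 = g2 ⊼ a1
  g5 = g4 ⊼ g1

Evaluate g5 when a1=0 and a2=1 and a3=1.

g1 = 1 ⊼ 1 = 0
g2 = 0 ⊼ 1 = 1
g4 = 1 ⊼ 0 = 1
g5 = 1 ⊼ 0 = 1

1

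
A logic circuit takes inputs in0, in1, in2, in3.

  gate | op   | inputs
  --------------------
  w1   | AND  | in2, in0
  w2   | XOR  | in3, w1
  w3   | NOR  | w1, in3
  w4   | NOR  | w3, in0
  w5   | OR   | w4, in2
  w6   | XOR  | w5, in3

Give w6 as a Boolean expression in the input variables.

((((in2 AND in0) NOR in3) NOR in0) OR in2) XOR in3

w1 = in2 AND in0
w3 = w1 NOR in3 = (in2 AND in0) NOR in3
w4 = w3 NOR in0 = ((in2 AND in0) NOR in3) NOR in0
w5 = w4 OR in2 = (((in2 AND in0) NOR in3) NOR in0) OR in2
w6 = w5 XOR in3 = ((((in2 AND in0) NOR in3) NOR in0) OR in2) XOR in3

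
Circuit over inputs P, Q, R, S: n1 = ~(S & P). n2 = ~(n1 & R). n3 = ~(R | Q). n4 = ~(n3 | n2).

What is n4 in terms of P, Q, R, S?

n1 = ~(S & P)
n2 = ~(n1 & R) = ~((~(S & P)) & R)
n3 = ~(R | Q)
n4 = ~(n3 | n2) = ~((~(R | Q)) | (~((~(S & P)) & R)))

~((~(R | Q)) | (~((~(S & P)) & R)))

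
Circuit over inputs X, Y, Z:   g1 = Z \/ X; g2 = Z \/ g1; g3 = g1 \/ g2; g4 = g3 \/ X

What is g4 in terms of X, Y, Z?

((Z \/ X) \/ (Z \/ (Z \/ X))) \/ X

g1 = Z \/ X
g2 = Z \/ g1 = Z \/ (Z \/ X)
g3 = g1 \/ g2 = (Z \/ X) \/ (Z \/ (Z \/ X))
g4 = g3 \/ X = ((Z \/ X) \/ (Z \/ (Z \/ X))) \/ X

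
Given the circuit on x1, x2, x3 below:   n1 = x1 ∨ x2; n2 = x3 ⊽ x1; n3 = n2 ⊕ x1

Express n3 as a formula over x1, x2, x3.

(x3 ⊽ x1) ⊕ x1

n2 = x3 ⊽ x1
n3 = n2 ⊕ x1 = (x3 ⊽ x1) ⊕ x1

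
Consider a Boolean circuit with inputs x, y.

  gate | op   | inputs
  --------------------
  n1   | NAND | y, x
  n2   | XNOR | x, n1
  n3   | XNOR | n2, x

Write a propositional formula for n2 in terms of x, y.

n1 = y NAND x
n2 = x XNOR n1 = x XNOR (y NAND x)

x XNOR (y NAND x)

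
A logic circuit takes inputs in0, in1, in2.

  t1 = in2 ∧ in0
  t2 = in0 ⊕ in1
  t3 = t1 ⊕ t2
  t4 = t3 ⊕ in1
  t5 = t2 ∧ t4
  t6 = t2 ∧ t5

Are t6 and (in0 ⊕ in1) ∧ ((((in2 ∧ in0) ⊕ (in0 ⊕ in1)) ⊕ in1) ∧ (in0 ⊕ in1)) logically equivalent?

Yes

t1 = in2 ∧ in0
t2 = in0 ⊕ in1
t3 = t1 ⊕ t2 = (in2 ∧ in0) ⊕ (in0 ⊕ in1)
t4 = t3 ⊕ in1 = ((in2 ∧ in0) ⊕ (in0 ⊕ in1)) ⊕ in1
t5 = t2 ∧ t4 = (in0 ⊕ in1) ∧ (((in2 ∧ in0) ⊕ (in0 ⊕ in1)) ⊕ in1)
t6 = t2 ∧ t5 = (in0 ⊕ in1) ∧ ((in0 ⊕ in1) ∧ (((in2 ∧ in0) ⊕ (in0 ⊕ in1)) ⊕ in1))
At in0=0, in1=0, in2=0: circuit gives 0, formula gives 0.
At in0=1, in1=0, in2=0: circuit gives 1, formula gives 1.
Agrees on all 8 inputs.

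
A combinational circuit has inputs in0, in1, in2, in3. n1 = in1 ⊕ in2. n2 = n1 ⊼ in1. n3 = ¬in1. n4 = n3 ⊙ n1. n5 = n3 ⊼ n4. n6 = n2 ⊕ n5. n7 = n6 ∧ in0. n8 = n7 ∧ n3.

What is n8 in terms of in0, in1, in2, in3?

n1 = in1 ⊕ in2
n2 = n1 ⊼ in1 = (in1 ⊕ in2) ⊼ in1
n3 = ¬in1
n4 = n3 ⊙ n1 = ¬in1 ⊙ (in1 ⊕ in2)
n5 = n3 ⊼ n4 = ¬in1 ⊼ (¬in1 ⊙ (in1 ⊕ in2))
n6 = n2 ⊕ n5 = ((in1 ⊕ in2) ⊼ in1) ⊕ (¬in1 ⊼ (¬in1 ⊙ (in1 ⊕ in2)))
n7 = n6 ∧ in0 = (((in1 ⊕ in2) ⊼ in1) ⊕ (¬in1 ⊼ (¬in1 ⊙ (in1 ⊕ in2)))) ∧ in0
n8 = n7 ∧ n3 = ((((in1 ⊕ in2) ⊼ in1) ⊕ (¬in1 ⊼ (¬in1 ⊙ (in1 ⊕ in2)))) ∧ in0) ∧ ¬in1

((((in1 ⊕ in2) ⊼ in1) ⊕ (¬in1 ⊼ (¬in1 ⊙ (in1 ⊕ in2)))) ∧ in0) ∧ ¬in1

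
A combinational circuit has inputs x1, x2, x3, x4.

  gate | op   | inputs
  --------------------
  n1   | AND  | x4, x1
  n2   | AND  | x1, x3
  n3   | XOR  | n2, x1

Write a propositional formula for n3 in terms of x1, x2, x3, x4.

(x1 AND x3) XOR x1

n2 = x1 AND x3
n3 = n2 XOR x1 = (x1 AND x3) XOR x1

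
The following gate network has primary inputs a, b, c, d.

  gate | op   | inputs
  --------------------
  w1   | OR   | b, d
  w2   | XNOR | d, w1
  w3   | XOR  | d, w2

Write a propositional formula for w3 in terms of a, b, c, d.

w1 = b OR d
w2 = d XNOR w1 = d XNOR (b OR d)
w3 = d XOR w2 = d XOR (d XNOR (b OR d))

d XOR (d XNOR (b OR d))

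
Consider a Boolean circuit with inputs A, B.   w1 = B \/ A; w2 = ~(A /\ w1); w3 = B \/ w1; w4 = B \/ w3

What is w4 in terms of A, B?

w1 = B \/ A
w3 = B \/ w1 = B \/ (B \/ A)
w4 = B \/ w3 = B \/ (B \/ (B \/ A))

B \/ (B \/ (B \/ A))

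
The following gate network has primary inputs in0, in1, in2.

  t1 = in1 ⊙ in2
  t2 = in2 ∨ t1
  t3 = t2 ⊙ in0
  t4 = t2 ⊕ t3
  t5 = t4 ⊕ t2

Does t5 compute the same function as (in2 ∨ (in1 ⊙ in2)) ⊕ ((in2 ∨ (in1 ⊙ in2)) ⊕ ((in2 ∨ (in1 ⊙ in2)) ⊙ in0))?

t1 = in1 ⊙ in2
t2 = in2 ∨ t1 = in2 ∨ (in1 ⊙ in2)
t3 = t2 ⊙ in0 = (in2 ∨ (in1 ⊙ in2)) ⊙ in0
t4 = t2 ⊕ t3 = (in2 ∨ (in1 ⊙ in2)) ⊕ ((in2 ∨ (in1 ⊙ in2)) ⊙ in0)
t5 = t4 ⊕ t2 = ((in2 ∨ (in1 ⊙ in2)) ⊕ ((in2 ∨ (in1 ⊙ in2)) ⊙ in0)) ⊕ (in2 ∨ (in1 ⊙ in2))
At in0=0, in1=0, in2=0: circuit gives 0, formula gives 0.
At in0=0, in1=1, in2=0: circuit gives 1, formula gives 1.
Agrees on all 8 inputs.

Yes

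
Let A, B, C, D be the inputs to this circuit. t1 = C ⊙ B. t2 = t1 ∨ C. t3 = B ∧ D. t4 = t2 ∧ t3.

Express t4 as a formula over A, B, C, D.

t1 = C ⊙ B
t2 = t1 ∨ C = (C ⊙ B) ∨ C
t3 = B ∧ D
t4 = t2 ∧ t3 = ((C ⊙ B) ∨ C) ∧ (B ∧ D)

((C ⊙ B) ∨ C) ∧ (B ∧ D)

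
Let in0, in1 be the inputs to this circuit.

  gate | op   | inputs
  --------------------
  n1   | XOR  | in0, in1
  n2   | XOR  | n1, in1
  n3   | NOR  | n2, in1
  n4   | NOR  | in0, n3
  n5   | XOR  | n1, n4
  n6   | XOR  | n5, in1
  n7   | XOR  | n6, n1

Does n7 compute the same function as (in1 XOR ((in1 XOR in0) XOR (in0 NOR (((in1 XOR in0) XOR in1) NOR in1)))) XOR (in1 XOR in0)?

n1 = in0 XOR in1
n2 = n1 XOR in1 = (in0 XOR in1) XOR in1
n3 = n2 NOR in1 = ((in0 XOR in1) XOR in1) NOR in1
n4 = in0 NOR n3 = in0 NOR (((in0 XOR in1) XOR in1) NOR in1)
n5 = n1 XOR n4 = (in0 XOR in1) XOR (in0 NOR (((in0 XOR in1) XOR in1) NOR in1))
n6 = n5 XOR in1 = ((in0 XOR in1) XOR (in0 NOR (((in0 XOR in1) XOR in1) NOR in1))) XOR in1
n7 = n6 XOR n1 = (((in0 XOR in1) XOR (in0 NOR (((in0 XOR in1) XOR in1) NOR in1))) XOR in1) XOR (in0 XOR in1)
At in0=0, in1=0: circuit gives 0, formula gives 0.
At in0=1, in1=1: circuit gives 1, formula gives 1.
Agrees on all 4 inputs.

Yes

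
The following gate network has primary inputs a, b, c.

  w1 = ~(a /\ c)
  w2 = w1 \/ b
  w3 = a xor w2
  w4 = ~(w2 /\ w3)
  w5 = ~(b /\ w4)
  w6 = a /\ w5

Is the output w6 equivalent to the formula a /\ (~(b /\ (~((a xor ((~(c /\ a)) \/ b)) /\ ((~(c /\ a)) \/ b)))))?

Yes

w1 = ~(a /\ c)
w2 = w1 \/ b = (~(a /\ c)) \/ b
w3 = a xor w2 = a xor ((~(a /\ c)) \/ b)
w4 = ~(w2 /\ w3) = ~(((~(a /\ c)) \/ b) /\ (a xor ((~(a /\ c)) \/ b)))
w5 = ~(b /\ w4) = ~(b /\ (~(((~(a /\ c)) \/ b) /\ (a xor ((~(a /\ c)) \/ b)))))
w6 = a /\ w5 = a /\ (~(b /\ (~(((~(a /\ c)) \/ b) /\ (a xor ((~(a /\ c)) \/ b))))))
At a=0, b=0, c=0: circuit gives 0, formula gives 0.
At a=1, b=0, c=0: circuit gives 1, formula gives 1.
Agrees on all 8 inputs.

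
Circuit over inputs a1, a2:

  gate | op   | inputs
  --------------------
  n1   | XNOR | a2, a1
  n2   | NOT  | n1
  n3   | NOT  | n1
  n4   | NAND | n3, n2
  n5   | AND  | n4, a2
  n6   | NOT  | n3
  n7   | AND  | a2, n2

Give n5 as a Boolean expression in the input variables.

(NOT (a2 XNOR a1) NAND NOT (a2 XNOR a1)) AND a2

n1 = a2 XNOR a1
n2 = NOT n1 = NOT (a2 XNOR a1)
n3 = NOT n1 = NOT (a2 XNOR a1)
n4 = n3 NAND n2 = NOT (a2 XNOR a1) NAND NOT (a2 XNOR a1)
n5 = n4 AND a2 = (NOT (a2 XNOR a1) NAND NOT (a2 XNOR a1)) AND a2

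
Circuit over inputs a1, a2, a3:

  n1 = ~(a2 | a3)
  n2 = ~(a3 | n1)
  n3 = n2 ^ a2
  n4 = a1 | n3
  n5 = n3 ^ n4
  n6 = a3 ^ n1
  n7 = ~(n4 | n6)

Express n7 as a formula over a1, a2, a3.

n1 = ~(a2 | a3)
n2 = ~(a3 | n1) = ~(a3 | (~(a2 | a3)))
n3 = n2 ^ a2 = (~(a3 | (~(a2 | a3)))) ^ a2
n4 = a1 | n3 = a1 | ((~(a3 | (~(a2 | a3)))) ^ a2)
n6 = a3 ^ n1 = a3 ^ (~(a2 | a3))
n7 = ~(n4 | n6) = ~((a1 | ((~(a3 | (~(a2 | a3)))) ^ a2)) | (a3 ^ (~(a2 | a3))))

~((a1 | ((~(a3 | (~(a2 | a3)))) ^ a2)) | (a3 ^ (~(a2 | a3))))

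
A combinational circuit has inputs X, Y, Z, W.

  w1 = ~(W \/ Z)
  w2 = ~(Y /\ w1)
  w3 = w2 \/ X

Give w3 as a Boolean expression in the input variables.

(~(Y /\ (~(W \/ Z)))) \/ X

w1 = ~(W \/ Z)
w2 = ~(Y /\ w1) = ~(Y /\ (~(W \/ Z)))
w3 = w2 \/ X = (~(Y /\ (~(W \/ Z)))) \/ X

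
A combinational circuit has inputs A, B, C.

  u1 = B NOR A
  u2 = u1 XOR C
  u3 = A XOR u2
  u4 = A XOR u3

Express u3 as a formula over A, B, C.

u1 = B NOR A
u2 = u1 XOR C = (B NOR A) XOR C
u3 = A XOR u2 = A XOR ((B NOR A) XOR C)

A XOR ((B NOR A) XOR C)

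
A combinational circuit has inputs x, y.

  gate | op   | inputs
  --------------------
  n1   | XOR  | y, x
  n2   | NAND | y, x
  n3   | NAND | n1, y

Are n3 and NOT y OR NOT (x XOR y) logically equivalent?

n1 = y XOR x
n3 = n1 NAND y = (y XOR x) NAND y
At x=0, y=1: circuit gives 0, formula gives 0.
At x=0, y=0: circuit gives 1, formula gives 1.
Agrees on all 4 inputs.

Yes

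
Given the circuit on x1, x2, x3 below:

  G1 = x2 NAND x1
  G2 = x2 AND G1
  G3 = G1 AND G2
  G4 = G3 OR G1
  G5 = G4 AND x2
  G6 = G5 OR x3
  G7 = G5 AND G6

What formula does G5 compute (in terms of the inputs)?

(((x2 NAND x1) AND (x2 AND (x2 NAND x1))) OR (x2 NAND x1)) AND x2

G1 = x2 NAND x1
G2 = x2 AND G1 = x2 AND (x2 NAND x1)
G3 = G1 AND G2 = (x2 NAND x1) AND (x2 AND (x2 NAND x1))
G4 = G3 OR G1 = ((x2 NAND x1) AND (x2 AND (x2 NAND x1))) OR (x2 NAND x1)
G5 = G4 AND x2 = (((x2 NAND x1) AND (x2 AND (x2 NAND x1))) OR (x2 NAND x1)) AND x2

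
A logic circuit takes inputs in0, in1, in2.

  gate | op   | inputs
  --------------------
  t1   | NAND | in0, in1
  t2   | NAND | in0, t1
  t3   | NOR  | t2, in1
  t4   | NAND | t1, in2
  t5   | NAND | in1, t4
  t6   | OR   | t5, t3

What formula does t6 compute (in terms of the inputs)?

t1 = in0 NAND in1
t2 = in0 NAND t1 = in0 NAND (in0 NAND in1)
t3 = t2 NOR in1 = (in0 NAND (in0 NAND in1)) NOR in1
t4 = t1 NAND in2 = (in0 NAND in1) NAND in2
t5 = in1 NAND t4 = in1 NAND ((in0 NAND in1) NAND in2)
t6 = t5 OR t3 = (in1 NAND ((in0 NAND in1) NAND in2)) OR ((in0 NAND (in0 NAND in1)) NOR in1)

(in1 NAND ((in0 NAND in1) NAND in2)) OR ((in0 NAND (in0 NAND in1)) NOR in1)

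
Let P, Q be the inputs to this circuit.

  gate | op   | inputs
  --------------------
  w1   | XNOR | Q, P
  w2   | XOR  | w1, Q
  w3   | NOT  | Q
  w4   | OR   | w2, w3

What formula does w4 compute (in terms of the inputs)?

w1 = Q XNOR P
w2 = w1 XOR Q = (Q XNOR P) XOR Q
w3 = NOT Q
w4 = w2 OR w3 = ((Q XNOR P) XOR Q) OR NOT Q

((Q XNOR P) XOR Q) OR NOT Q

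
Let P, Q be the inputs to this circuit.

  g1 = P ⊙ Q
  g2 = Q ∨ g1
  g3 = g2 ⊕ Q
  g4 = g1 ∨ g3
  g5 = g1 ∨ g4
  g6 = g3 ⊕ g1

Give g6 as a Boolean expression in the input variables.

((Q ∨ (P ⊙ Q)) ⊕ Q) ⊕ (P ⊙ Q)

g1 = P ⊙ Q
g2 = Q ∨ g1 = Q ∨ (P ⊙ Q)
g3 = g2 ⊕ Q = (Q ∨ (P ⊙ Q)) ⊕ Q
g6 = g3 ⊕ g1 = ((Q ∨ (P ⊙ Q)) ⊕ Q) ⊕ (P ⊙ Q)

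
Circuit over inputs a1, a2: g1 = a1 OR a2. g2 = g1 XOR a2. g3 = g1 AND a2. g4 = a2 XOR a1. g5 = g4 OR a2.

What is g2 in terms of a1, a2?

g1 = a1 OR a2
g2 = g1 XOR a2 = (a1 OR a2) XOR a2

(a1 OR a2) XOR a2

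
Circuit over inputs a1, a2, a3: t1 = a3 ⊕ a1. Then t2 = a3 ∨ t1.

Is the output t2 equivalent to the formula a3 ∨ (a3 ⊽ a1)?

No

t1 = a3 ⊕ a1
t2 = a3 ∨ t1 = a3 ∨ (a3 ⊕ a1)
At a1=0, a2=0, a3=0: circuit gives 0, formula gives 1.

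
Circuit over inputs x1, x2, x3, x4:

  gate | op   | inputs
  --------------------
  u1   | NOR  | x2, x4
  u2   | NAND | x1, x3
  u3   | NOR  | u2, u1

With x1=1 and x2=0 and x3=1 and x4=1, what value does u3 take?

1

u1 = 0 NOR 1 = 0
u2 = 1 NAND 1 = 0
u3 = 0 NOR 0 = 1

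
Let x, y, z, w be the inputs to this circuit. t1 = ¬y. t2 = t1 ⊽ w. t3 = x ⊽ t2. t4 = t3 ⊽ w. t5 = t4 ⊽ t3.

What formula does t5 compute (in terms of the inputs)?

((x ⊽ (¬y ⊽ w)) ⊽ w) ⊽ (x ⊽ (¬y ⊽ w))

t1 = ¬y
t2 = t1 ⊽ w = ¬y ⊽ w
t3 = x ⊽ t2 = x ⊽ (¬y ⊽ w)
t4 = t3 ⊽ w = (x ⊽ (¬y ⊽ w)) ⊽ w
t5 = t4 ⊽ t3 = ((x ⊽ (¬y ⊽ w)) ⊽ w) ⊽ (x ⊽ (¬y ⊽ w))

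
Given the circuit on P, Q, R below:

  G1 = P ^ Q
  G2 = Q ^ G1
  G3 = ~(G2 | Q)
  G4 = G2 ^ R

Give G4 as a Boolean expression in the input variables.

G1 = P ^ Q
G2 = Q ^ G1 = Q ^ (P ^ Q)
G4 = G2 ^ R = (Q ^ (P ^ Q)) ^ R

(Q ^ (P ^ Q)) ^ R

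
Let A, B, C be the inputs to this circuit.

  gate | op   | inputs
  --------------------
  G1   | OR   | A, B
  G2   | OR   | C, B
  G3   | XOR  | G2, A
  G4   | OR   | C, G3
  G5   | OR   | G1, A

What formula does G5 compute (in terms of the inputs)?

G1 = A OR B
G5 = G1 OR A = (A OR B) OR A

(A OR B) OR A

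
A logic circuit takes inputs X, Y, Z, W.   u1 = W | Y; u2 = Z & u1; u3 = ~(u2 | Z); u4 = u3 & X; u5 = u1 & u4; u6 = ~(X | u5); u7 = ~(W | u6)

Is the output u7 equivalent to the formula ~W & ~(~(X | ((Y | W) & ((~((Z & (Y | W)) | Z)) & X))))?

u1 = W | Y
u2 = Z & u1 = Z & (W | Y)
u3 = ~(u2 | Z) = ~((Z & (W | Y)) | Z)
u4 = u3 & X = (~((Z & (W | Y)) | Z)) & X
u5 = u1 & u4 = (W | Y) & ((~((Z & (W | Y)) | Z)) & X)
u6 = ~(X | u5) = ~(X | ((W | Y) & ((~((Z & (W | Y)) | Z)) & X)))
u7 = ~(W | u6) = ~(W | (~(X | ((W | Y) & ((~((Z & (W | Y)) | Z)) & X)))))
At X=0, Y=0, Z=0, W=0: circuit gives 0, formula gives 0.
At X=1, Y=0, Z=0, W=0: circuit gives 1, formula gives 1.
Agrees on all 16 inputs.

Yes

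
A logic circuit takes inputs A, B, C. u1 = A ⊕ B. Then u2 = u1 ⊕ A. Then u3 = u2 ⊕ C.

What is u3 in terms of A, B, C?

u1 = A ⊕ B
u2 = u1 ⊕ A = (A ⊕ B) ⊕ A
u3 = u2 ⊕ C = ((A ⊕ B) ⊕ A) ⊕ C

((A ⊕ B) ⊕ A) ⊕ C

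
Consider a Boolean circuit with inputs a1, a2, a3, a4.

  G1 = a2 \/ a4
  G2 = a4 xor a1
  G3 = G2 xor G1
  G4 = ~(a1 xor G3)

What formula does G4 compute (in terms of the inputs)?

G1 = a2 \/ a4
G2 = a4 xor a1
G3 = G2 xor G1 = (a4 xor a1) xor (a2 \/ a4)
G4 = ~(a1 xor G3) = ~(a1 xor ((a4 xor a1) xor (a2 \/ a4)))

~(a1 xor ((a4 xor a1) xor (a2 \/ a4)))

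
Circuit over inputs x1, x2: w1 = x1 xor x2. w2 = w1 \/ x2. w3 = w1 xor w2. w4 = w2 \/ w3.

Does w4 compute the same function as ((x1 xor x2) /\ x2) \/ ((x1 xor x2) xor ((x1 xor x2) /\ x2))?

w1 = x1 xor x2
w2 = w1 \/ x2 = (x1 xor x2) \/ x2
w3 = w1 xor w2 = (x1 xor x2) xor ((x1 xor x2) \/ x2)
w4 = w2 \/ w3 = ((x1 xor x2) \/ x2) \/ ((x1 xor x2) xor ((x1 xor x2) \/ x2))
At x1=1, x2=1: circuit gives 1, formula gives 0.

No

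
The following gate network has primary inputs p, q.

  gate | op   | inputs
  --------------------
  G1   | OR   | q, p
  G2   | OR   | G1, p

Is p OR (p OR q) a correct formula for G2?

G1 = q OR p
G2 = G1 OR p = (q OR p) OR p
At p=0, q=0: circuit gives 0, formula gives 0.
At p=0, q=1: circuit gives 1, formula gives 1.
Agrees on all 4 inputs.

Yes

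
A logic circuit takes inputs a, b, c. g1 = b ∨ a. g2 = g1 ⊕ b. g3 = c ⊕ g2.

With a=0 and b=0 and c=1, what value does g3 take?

g1 = 0 ∨ 0 = 0
g2 = 0 ⊕ 0 = 0
g3 = 1 ⊕ 0 = 1

1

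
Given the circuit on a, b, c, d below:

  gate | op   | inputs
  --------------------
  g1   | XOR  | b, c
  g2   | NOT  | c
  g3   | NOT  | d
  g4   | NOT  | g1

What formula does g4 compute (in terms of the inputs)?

NOT (b XOR c)

g1 = b XOR c
g4 = NOT g1 = NOT (b XOR c)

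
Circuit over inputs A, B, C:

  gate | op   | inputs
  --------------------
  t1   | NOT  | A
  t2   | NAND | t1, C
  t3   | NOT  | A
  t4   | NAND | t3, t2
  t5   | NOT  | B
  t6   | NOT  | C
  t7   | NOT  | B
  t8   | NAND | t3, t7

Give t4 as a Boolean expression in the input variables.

t1 = NOT A
t2 = t1 NAND C = NOT A NAND C
t3 = NOT A
t4 = t3 NAND t2 = NOT A NAND (NOT A NAND C)

NOT A NAND (NOT A NAND C)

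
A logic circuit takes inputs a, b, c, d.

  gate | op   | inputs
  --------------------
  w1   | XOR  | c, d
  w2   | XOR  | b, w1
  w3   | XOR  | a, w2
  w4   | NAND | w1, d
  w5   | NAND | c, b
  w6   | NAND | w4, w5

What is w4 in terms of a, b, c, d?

(c XOR d) NAND d

w1 = c XOR d
w4 = w1 NAND d = (c XOR d) NAND d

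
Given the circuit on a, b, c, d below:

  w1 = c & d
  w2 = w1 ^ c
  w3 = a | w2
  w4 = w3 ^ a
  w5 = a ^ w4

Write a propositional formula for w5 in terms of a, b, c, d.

a ^ ((a | ((c & d) ^ c)) ^ a)

w1 = c & d
w2 = w1 ^ c = (c & d) ^ c
w3 = a | w2 = a | ((c & d) ^ c)
w4 = w3 ^ a = (a | ((c & d) ^ c)) ^ a
w5 = a ^ w4 = a ^ ((a | ((c & d) ^ c)) ^ a)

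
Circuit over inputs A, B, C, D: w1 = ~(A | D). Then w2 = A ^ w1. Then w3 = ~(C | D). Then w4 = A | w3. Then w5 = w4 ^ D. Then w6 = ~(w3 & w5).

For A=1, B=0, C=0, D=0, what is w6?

w3 = ~(0 | 0) = 1
w4 = 1 | 1 = 1
w5 = 1 ^ 0 = 1
w6 = ~(1 & 1) = 0

0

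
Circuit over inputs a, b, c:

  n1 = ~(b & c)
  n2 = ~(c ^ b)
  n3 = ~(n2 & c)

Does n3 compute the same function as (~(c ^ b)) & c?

No

n2 = ~(c ^ b)
n3 = ~(n2 & c) = ~((~(c ^ b)) & c)
At a=0, b=0, c=0: circuit gives 1, formula gives 0.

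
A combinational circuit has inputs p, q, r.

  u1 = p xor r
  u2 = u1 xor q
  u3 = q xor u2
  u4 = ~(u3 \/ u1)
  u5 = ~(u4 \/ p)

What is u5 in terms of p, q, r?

u1 = p xor r
u2 = u1 xor q = (p xor r) xor q
u3 = q xor u2 = q xor ((p xor r) xor q)
u4 = ~(u3 \/ u1) = ~((q xor ((p xor r) xor q)) \/ (p xor r))
u5 = ~(u4 \/ p) = ~((~((q xor ((p xor r) xor q)) \/ (p xor r))) \/ p)

~((~((q xor ((p xor r) xor q)) \/ (p xor r))) \/ p)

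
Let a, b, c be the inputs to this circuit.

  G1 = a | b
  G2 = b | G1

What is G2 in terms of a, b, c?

G1 = a | b
G2 = b | G1 = b | (a | b)

b | (a | b)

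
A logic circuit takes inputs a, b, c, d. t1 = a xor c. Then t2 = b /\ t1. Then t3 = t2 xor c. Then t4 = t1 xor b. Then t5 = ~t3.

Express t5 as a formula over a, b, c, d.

~((b /\ (a xor c)) xor c)

t1 = a xor c
t2 = b /\ t1 = b /\ (a xor c)
t3 = t2 xor c = (b /\ (a xor c)) xor c
t5 = ~t3 = ~((b /\ (a xor c)) xor c)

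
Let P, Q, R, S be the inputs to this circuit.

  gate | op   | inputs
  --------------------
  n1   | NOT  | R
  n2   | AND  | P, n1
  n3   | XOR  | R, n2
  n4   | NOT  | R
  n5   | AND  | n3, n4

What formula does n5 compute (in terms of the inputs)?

n1 = NOT R
n2 = P AND n1 = P AND NOT R
n3 = R XOR n2 = R XOR (P AND NOT R)
n4 = NOT R
n5 = n3 AND n4 = (R XOR (P AND NOT R)) AND NOT R

(R XOR (P AND NOT R)) AND NOT R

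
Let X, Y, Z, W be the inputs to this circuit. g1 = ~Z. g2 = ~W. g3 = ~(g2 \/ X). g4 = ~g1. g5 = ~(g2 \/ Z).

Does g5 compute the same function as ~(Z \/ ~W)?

g2 = ~W
g5 = ~(g2 \/ Z) = ~(~W \/ Z)
At X=0, Y=0, Z=0, W=0: circuit gives 0, formula gives 0.
At X=0, Y=0, Z=0, W=1: circuit gives 1, formula gives 1.
Agrees on all 16 inputs.

Yes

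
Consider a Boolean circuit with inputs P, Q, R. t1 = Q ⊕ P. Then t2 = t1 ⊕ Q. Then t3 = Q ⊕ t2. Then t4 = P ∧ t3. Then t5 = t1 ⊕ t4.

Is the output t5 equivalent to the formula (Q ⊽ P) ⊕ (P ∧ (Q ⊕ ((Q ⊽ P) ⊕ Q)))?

No

t1 = Q ⊕ P
t2 = t1 ⊕ Q = (Q ⊕ P) ⊕ Q
t3 = Q ⊕ t2 = Q ⊕ ((Q ⊕ P) ⊕ Q)
t4 = P ∧ t3 = P ∧ (Q ⊕ ((Q ⊕ P) ⊕ Q))
t5 = t1 ⊕ t4 = (Q ⊕ P) ⊕ (P ∧ (Q ⊕ ((Q ⊕ P) ⊕ Q)))
At P=0, Q=0, R=0: circuit gives 0, formula gives 1.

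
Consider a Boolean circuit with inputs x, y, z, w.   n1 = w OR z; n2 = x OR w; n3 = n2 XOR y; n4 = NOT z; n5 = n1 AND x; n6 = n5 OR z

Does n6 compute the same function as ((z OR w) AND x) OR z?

Yes

n1 = w OR z
n5 = n1 AND x = (w OR z) AND x
n6 = n5 OR z = ((w OR z) AND x) OR z
At x=0, y=0, z=0, w=0: circuit gives 0, formula gives 0.
At x=0, y=0, z=1, w=0: circuit gives 1, formula gives 1.
Agrees on all 16 inputs.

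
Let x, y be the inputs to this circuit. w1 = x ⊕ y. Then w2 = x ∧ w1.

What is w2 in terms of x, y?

w1 = x ⊕ y
w2 = x ∧ w1 = x ∧ (x ⊕ y)

x ∧ (x ⊕ y)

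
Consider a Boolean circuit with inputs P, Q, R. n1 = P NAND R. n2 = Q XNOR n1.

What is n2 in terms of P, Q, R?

n1 = P NAND R
n2 = Q XNOR n1 = Q XNOR (P NAND R)

Q XNOR (P NAND R)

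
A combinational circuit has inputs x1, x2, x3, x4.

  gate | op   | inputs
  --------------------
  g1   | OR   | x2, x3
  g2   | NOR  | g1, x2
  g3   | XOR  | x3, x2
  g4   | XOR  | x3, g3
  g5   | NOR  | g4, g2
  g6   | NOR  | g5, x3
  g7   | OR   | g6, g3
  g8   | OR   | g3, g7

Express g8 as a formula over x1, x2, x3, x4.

(x3 XOR x2) OR ((((x3 XOR (x3 XOR x2)) NOR ((x2 OR x3) NOR x2)) NOR x3) OR (x3 XOR x2))

g1 = x2 OR x3
g2 = g1 NOR x2 = (x2 OR x3) NOR x2
g3 = x3 XOR x2
g4 = x3 XOR g3 = x3 XOR (x3 XOR x2)
g5 = g4 NOR g2 = (x3 XOR (x3 XOR x2)) NOR ((x2 OR x3) NOR x2)
g6 = g5 NOR x3 = ((x3 XOR (x3 XOR x2)) NOR ((x2 OR x3) NOR x2)) NOR x3
g7 = g6 OR g3 = (((x3 XOR (x3 XOR x2)) NOR ((x2 OR x3) NOR x2)) NOR x3) OR (x3 XOR x2)
g8 = g3 OR g7 = (x3 XOR x2) OR ((((x3 XOR (x3 XOR x2)) NOR ((x2 OR x3) NOR x2)) NOR x3) OR (x3 XOR x2))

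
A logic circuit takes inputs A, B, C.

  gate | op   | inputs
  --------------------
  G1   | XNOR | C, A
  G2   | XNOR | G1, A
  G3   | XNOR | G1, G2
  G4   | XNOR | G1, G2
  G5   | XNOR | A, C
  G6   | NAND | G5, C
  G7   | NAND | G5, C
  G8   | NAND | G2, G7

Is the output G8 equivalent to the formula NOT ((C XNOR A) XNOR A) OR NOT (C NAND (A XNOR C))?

G1 = C XNOR A
G2 = G1 XNOR A = (C XNOR A) XNOR A
G5 = A XNOR C
G7 = G5 NAND C = (A XNOR C) NAND C
G8 = G2 NAND G7 = ((C XNOR A) XNOR A) NAND ((A XNOR C) NAND C)
At A=0, B=0, C=1: circuit gives 0, formula gives 0.
At A=0, B=0, C=0: circuit gives 1, formula gives 1.
Agrees on all 8 inputs.

Yes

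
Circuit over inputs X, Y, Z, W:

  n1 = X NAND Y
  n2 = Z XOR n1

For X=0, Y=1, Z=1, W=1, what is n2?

n1 = 0 NAND 1 = 1
n2 = 1 XOR 1 = 0

0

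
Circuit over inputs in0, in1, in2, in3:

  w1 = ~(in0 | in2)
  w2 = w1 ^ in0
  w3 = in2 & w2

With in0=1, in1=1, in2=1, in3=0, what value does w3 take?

1

w1 = ~(1 | 1) = 0
w2 = 0 ^ 1 = 1
w3 = 1 & 1 = 1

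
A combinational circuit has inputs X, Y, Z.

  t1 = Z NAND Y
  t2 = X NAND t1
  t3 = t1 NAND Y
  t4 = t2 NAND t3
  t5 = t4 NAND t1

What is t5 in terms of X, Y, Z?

((X NAND (Z NAND Y)) NAND ((Z NAND Y) NAND Y)) NAND (Z NAND Y)

t1 = Z NAND Y
t2 = X NAND t1 = X NAND (Z NAND Y)
t3 = t1 NAND Y = (Z NAND Y) NAND Y
t4 = t2 NAND t3 = (X NAND (Z NAND Y)) NAND ((Z NAND Y) NAND Y)
t5 = t4 NAND t1 = ((X NAND (Z NAND Y)) NAND ((Z NAND Y) NAND Y)) NAND (Z NAND Y)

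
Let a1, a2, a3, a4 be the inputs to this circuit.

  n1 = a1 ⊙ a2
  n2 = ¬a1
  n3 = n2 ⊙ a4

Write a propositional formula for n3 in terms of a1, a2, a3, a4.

n2 = ¬a1
n3 = n2 ⊙ a4 = ¬a1 ⊙ a4

¬a1 ⊙ a4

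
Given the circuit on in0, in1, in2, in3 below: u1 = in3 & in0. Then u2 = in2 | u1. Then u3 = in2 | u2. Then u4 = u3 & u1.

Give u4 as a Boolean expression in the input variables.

u1 = in3 & in0
u2 = in2 | u1 = in2 | (in3 & in0)
u3 = in2 | u2 = in2 | (in2 | (in3 & in0))
u4 = u3 & u1 = (in2 | (in2 | (in3 & in0))) & (in3 & in0)

(in2 | (in2 | (in3 & in0))) & (in3 & in0)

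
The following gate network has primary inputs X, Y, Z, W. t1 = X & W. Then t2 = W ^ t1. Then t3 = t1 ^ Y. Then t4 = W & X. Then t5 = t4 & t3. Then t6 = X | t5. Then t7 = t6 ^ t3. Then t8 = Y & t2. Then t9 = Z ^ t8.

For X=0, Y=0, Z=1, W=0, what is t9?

1

t1 = 0 & 0 = 0
t2 = 0 ^ 0 = 0
t8 = 0 & 0 = 0
t9 = 1 ^ 0 = 1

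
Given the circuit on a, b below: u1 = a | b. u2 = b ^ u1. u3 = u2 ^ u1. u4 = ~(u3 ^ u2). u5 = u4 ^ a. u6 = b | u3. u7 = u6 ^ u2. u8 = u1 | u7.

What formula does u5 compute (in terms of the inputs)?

(~(((b ^ (a | b)) ^ (a | b)) ^ (b ^ (a | b)))) ^ a

u1 = a | b
u2 = b ^ u1 = b ^ (a | b)
u3 = u2 ^ u1 = (b ^ (a | b)) ^ (a | b)
u4 = ~(u3 ^ u2) = ~(((b ^ (a | b)) ^ (a | b)) ^ (b ^ (a | b)))
u5 = u4 ^ a = (~(((b ^ (a | b)) ^ (a | b)) ^ (b ^ (a | b)))) ^ a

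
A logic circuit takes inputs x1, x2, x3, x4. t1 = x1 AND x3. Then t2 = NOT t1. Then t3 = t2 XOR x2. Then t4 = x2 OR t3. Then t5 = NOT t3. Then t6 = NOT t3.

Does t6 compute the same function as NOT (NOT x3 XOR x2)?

t1 = x1 AND x3
t2 = NOT t1 = NOT (x1 AND x3)
t3 = t2 XOR x2 = NOT (x1 AND x3) XOR x2
t6 = NOT t3 = NOT (NOT (x1 AND x3) XOR x2)
At x1=0, x2=0, x3=1, x4=0: circuit gives 0, formula gives 1.

No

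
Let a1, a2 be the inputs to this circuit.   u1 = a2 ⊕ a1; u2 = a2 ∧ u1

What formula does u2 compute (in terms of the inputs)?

u1 = a2 ⊕ a1
u2 = a2 ∧ u1 = a2 ∧ (a2 ⊕ a1)

a2 ∧ (a2 ⊕ a1)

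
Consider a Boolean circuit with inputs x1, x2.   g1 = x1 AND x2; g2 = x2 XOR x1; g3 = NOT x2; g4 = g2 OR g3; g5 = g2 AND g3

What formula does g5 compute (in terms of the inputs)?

g2 = x2 XOR x1
g3 = NOT x2
g5 = g2 AND g3 = (x2 XOR x1) AND NOT x2

(x2 XOR x1) AND NOT x2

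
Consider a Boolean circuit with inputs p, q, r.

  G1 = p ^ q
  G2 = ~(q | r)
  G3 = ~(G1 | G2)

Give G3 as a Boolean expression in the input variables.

~((p ^ q) | (~(q | r)))

G1 = p ^ q
G2 = ~(q | r)
G3 = ~(G1 | G2) = ~((p ^ q) | (~(q | r)))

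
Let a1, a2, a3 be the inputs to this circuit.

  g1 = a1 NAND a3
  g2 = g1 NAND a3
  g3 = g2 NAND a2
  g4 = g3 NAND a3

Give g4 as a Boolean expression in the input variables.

g1 = a1 NAND a3
g2 = g1 NAND a3 = (a1 NAND a3) NAND a3
g3 = g2 NAND a2 = ((a1 NAND a3) NAND a3) NAND a2
g4 = g3 NAND a3 = (((a1 NAND a3) NAND a3) NAND a2) NAND a3

(((a1 NAND a3) NAND a3) NAND a2) NAND a3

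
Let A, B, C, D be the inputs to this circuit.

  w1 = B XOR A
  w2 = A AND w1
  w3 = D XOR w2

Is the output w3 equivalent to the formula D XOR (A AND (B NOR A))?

w1 = B XOR A
w2 = A AND w1 = A AND (B XOR A)
w3 = D XOR w2 = D XOR (A AND (B XOR A))
At A=1, B=0, C=0, D=0: circuit gives 1, formula gives 0.

No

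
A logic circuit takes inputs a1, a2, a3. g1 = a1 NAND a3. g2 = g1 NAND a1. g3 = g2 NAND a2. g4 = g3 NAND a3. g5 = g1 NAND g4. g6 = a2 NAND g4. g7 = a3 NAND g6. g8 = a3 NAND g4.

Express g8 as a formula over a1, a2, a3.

a3 NAND ((((a1 NAND a3) NAND a1) NAND a2) NAND a3)

g1 = a1 NAND a3
g2 = g1 NAND a1 = (a1 NAND a3) NAND a1
g3 = g2 NAND a2 = ((a1 NAND a3) NAND a1) NAND a2
g4 = g3 NAND a3 = (((a1 NAND a3) NAND a1) NAND a2) NAND a3
g8 = a3 NAND g4 = a3 NAND ((((a1 NAND a3) NAND a1) NAND a2) NAND a3)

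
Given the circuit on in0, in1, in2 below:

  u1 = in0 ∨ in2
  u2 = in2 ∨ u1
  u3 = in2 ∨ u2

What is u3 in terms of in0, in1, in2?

in2 ∨ (in2 ∨ (in0 ∨ in2))

u1 = in0 ∨ in2
u2 = in2 ∨ u1 = in2 ∨ (in0 ∨ in2)
u3 = in2 ∨ u2 = in2 ∨ (in2 ∨ (in0 ∨ in2))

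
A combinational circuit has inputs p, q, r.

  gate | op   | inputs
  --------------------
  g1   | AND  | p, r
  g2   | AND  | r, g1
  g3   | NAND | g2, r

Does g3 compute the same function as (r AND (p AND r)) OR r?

No

g1 = p AND r
g2 = r AND g1 = r AND (p AND r)
g3 = g2 NAND r = (r AND (p AND r)) NAND r
At p=0, q=0, r=0: circuit gives 1, formula gives 0.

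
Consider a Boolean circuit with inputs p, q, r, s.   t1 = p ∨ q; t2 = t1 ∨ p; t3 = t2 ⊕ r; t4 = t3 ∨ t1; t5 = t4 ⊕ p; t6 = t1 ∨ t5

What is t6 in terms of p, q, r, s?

(p ∨ q) ∨ (((((p ∨ q) ∨ p) ⊕ r) ∨ (p ∨ q)) ⊕ p)

t1 = p ∨ q
t2 = t1 ∨ p = (p ∨ q) ∨ p
t3 = t2 ⊕ r = ((p ∨ q) ∨ p) ⊕ r
t4 = t3 ∨ t1 = (((p ∨ q) ∨ p) ⊕ r) ∨ (p ∨ q)
t5 = t4 ⊕ p = ((((p ∨ q) ∨ p) ⊕ r) ∨ (p ∨ q)) ⊕ p
t6 = t1 ∨ t5 = (p ∨ q) ∨ (((((p ∨ q) ∨ p) ⊕ r) ∨ (p ∨ q)) ⊕ p)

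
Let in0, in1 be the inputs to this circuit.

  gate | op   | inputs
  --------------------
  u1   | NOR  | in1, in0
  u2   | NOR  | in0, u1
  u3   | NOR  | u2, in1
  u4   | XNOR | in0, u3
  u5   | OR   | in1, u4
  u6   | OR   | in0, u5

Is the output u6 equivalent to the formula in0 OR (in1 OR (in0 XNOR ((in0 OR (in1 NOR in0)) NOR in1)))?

u1 = in1 NOR in0
u2 = in0 NOR u1 = in0 NOR (in1 NOR in0)
u3 = u2 NOR in1 = (in0 NOR (in1 NOR in0)) NOR in1
u4 = in0 XNOR u3 = in0 XNOR ((in0 NOR (in1 NOR in0)) NOR in1)
u5 = in1 OR u4 = in1 OR (in0 XNOR ((in0 NOR (in1 NOR in0)) NOR in1))
u6 = in0 OR u5 = in0 OR (in1 OR (in0 XNOR ((in0 NOR (in1 NOR in0)) NOR in1)))
At in0=0, in1=0: circuit gives 0, formula gives 1.

No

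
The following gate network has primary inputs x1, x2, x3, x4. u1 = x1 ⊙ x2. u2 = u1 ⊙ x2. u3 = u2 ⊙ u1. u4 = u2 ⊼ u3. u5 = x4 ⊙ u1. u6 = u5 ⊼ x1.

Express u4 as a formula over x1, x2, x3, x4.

((x1 ⊙ x2) ⊙ x2) ⊼ (((x1 ⊙ x2) ⊙ x2) ⊙ (x1 ⊙ x2))

u1 = x1 ⊙ x2
u2 = u1 ⊙ x2 = (x1 ⊙ x2) ⊙ x2
u3 = u2 ⊙ u1 = ((x1 ⊙ x2) ⊙ x2) ⊙ (x1 ⊙ x2)
u4 = u2 ⊼ u3 = ((x1 ⊙ x2) ⊙ x2) ⊼ (((x1 ⊙ x2) ⊙ x2) ⊙ (x1 ⊙ x2))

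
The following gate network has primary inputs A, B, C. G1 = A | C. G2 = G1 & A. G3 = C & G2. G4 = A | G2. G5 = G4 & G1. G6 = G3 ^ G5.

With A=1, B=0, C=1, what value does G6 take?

0

G1 = 1 | 1 = 1
G2 = 1 & 1 = 1
G3 = 1 & 1 = 1
G4 = 1 | 1 = 1
G5 = 1 & 1 = 1
G6 = 1 ^ 1 = 0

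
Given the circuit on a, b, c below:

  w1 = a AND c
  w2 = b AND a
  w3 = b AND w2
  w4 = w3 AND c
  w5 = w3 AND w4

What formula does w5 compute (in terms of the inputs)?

w2 = b AND a
w3 = b AND w2 = b AND (b AND a)
w4 = w3 AND c = (b AND (b AND a)) AND c
w5 = w3 AND w4 = (b AND (b AND a)) AND ((b AND (b AND a)) AND c)

(b AND (b AND a)) AND ((b AND (b AND a)) AND c)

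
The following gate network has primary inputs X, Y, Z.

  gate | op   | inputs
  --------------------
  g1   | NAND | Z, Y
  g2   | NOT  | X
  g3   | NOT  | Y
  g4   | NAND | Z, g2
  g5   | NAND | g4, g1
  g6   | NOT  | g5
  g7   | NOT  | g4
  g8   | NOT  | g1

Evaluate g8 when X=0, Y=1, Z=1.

g1 = 1 NAND 1 = 0
g8 = NOT 0 = 1

1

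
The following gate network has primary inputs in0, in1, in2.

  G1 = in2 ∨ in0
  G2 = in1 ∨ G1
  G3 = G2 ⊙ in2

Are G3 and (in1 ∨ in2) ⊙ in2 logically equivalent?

No

G1 = in2 ∨ in0
G2 = in1 ∨ G1 = in1 ∨ (in2 ∨ in0)
G3 = G2 ⊙ in2 = (in1 ∨ (in2 ∨ in0)) ⊙ in2
At in0=1, in1=0, in2=0: circuit gives 0, formula gives 1.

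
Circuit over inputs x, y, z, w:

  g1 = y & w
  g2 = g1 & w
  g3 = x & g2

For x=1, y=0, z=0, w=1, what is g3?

g1 = 0 & 1 = 0
g2 = 0 & 1 = 0
g3 = 1 & 0 = 0

0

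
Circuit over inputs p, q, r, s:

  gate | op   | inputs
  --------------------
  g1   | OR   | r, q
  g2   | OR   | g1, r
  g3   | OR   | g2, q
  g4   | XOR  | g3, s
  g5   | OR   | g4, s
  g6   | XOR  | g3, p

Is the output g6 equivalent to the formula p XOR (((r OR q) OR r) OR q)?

Yes

g1 = r OR q
g2 = g1 OR r = (r OR q) OR r
g3 = g2 OR q = ((r OR q) OR r) OR q
g6 = g3 XOR p = (((r OR q) OR r) OR q) XOR p
At p=0, q=0, r=0, s=0: circuit gives 0, formula gives 0.
At p=0, q=0, r=1, s=0: circuit gives 1, formula gives 1.
Agrees on all 16 inputs.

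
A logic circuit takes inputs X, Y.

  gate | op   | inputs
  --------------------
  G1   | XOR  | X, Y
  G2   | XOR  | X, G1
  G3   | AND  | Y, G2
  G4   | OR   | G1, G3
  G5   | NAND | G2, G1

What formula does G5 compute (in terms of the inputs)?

G1 = X XOR Y
G2 = X XOR G1 = X XOR (X XOR Y)
G5 = G2 NAND G1 = (X XOR (X XOR Y)) NAND (X XOR Y)

(X XOR (X XOR Y)) NAND (X XOR Y)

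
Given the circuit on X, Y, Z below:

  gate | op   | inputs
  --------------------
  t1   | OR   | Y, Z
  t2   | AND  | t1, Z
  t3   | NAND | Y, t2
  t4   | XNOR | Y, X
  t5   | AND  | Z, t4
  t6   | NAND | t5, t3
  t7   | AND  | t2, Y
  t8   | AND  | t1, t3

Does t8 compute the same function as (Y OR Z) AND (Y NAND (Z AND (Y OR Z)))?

t1 = Y OR Z
t2 = t1 AND Z = (Y OR Z) AND Z
t3 = Y NAND t2 = Y NAND ((Y OR Z) AND Z)
t8 = t1 AND t3 = (Y OR Z) AND (Y NAND ((Y OR Z) AND Z))
At X=0, Y=0, Z=0: circuit gives 0, formula gives 0.
At X=0, Y=0, Z=1: circuit gives 1, formula gives 1.
Agrees on all 8 inputs.

Yes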